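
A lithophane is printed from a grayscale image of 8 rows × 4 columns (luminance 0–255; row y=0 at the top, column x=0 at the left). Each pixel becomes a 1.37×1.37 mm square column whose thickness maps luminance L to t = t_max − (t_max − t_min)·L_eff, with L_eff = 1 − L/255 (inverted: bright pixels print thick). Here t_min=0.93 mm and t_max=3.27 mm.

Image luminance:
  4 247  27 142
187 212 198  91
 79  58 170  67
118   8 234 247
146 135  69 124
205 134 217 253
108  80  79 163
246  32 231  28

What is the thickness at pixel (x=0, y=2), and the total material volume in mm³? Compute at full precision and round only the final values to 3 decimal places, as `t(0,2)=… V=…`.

span = t_max - t_min = 3.27 - 0.93 = 2.340
L(0,2) = 79, L_eff = 1 - 79/255 = 0.690196 (inverted)
t(0,2) = 3.27 - 2.340·0.690196 = 1.655
Σt over all 8·4 pixels = 295701/4250 ≈ 69.5767059
V = pitch²·Σt = 1.37²·295701/4250 = 130.589

t(0,2)=1.655 V=130.589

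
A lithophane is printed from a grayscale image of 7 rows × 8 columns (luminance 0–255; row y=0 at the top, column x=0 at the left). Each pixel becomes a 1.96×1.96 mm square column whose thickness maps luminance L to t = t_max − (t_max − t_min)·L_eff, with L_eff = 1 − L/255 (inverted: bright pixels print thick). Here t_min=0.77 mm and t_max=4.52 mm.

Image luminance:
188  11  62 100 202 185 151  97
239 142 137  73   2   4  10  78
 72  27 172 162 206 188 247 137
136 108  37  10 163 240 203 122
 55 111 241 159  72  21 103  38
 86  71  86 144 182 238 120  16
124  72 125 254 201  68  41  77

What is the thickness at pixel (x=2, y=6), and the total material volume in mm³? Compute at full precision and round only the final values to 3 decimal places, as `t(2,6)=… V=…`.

t(2,6)=2.608 V=539.415

span = t_max - t_min = 4.52 - 0.77 = 3.750
L(2,6) = 125, L_eff = 1 - 125/255 = 0.509804 (inverted)
t(2,6) = 4.52 - 3.750·0.509804 = 2.608
Σt over all 7·8 pixels = 59676/425 ≈ 140.4141176
V = pitch²·Σt = 1.96²·59676/425 = 539.415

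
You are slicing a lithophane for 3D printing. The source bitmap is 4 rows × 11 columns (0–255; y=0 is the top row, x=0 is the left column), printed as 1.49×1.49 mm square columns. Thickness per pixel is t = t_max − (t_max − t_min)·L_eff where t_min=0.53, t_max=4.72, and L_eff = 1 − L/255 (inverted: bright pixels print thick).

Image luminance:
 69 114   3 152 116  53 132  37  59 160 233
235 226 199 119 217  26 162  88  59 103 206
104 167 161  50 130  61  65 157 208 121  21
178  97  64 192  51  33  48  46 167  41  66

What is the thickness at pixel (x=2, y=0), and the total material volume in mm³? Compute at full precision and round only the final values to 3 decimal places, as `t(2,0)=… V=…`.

t(2,0)=0.579 V=234.023

span = t_max - t_min = 4.72 - 0.53 = 4.190
L(2,0) = 3, L_eff = 1 - 3/255 = 0.988235 (inverted)
t(2,0) = 4.72 - 4.190·0.988235 = 0.579
Σt over all 4·11 pixels = 671996/6375 ≈ 105.4111373
V = pitch²·Σt = 1.49²·671996/6375 = 234.023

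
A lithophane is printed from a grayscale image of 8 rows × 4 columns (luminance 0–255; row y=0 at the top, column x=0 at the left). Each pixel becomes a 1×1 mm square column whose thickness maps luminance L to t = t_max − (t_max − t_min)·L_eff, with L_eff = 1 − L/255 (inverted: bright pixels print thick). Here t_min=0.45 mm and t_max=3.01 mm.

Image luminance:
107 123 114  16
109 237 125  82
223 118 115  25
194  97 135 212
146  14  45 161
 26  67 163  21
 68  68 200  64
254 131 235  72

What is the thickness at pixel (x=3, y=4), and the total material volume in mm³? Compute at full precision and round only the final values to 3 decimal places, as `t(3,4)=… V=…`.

t(3,4)=2.066 V=52.218

span = t_max - t_min = 3.01 - 0.45 = 2.560
L(3,4) = 161, L_eff = 1 - 161/255 = 0.368627 (inverted)
t(3,4) = 3.01 - 2.560·0.368627 = 2.066
Σt over all 8·4 pixels = 332888/6375 ≈ 52.2177255
V = pitch²·Σt = 1²·332888/6375 = 52.218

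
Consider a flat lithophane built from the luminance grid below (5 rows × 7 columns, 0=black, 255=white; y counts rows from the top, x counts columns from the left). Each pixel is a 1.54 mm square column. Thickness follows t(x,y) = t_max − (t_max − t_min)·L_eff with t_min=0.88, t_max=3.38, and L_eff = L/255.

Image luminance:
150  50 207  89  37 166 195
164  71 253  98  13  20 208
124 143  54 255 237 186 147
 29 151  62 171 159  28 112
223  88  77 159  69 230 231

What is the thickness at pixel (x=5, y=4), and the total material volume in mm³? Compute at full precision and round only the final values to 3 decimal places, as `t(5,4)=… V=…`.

t(5,4)=1.125 V=172.304

span = t_max - t_min = 3.38 - 0.88 = 2.500
L(5,4) = 230, L_eff = 230/255 = 0.901961
t(5,4) = 3.38 - 2.500·0.901961 = 1.125
Σt over all 5·7 pixels = 12351/170 ≈ 72.6529412
V = pitch²·Σt = 1.54²·12351/170 = 172.304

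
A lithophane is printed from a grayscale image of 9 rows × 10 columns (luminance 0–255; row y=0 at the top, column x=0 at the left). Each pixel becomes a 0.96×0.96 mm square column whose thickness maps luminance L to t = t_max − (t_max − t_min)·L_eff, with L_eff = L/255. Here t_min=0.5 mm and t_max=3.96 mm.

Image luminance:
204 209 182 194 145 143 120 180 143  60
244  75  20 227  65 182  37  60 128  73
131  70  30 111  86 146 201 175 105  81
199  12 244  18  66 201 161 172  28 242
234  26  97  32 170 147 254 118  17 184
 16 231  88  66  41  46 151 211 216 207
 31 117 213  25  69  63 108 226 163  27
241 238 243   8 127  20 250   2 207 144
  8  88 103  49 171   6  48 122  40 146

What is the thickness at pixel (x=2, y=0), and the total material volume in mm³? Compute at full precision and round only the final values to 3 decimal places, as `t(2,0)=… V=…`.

t(2,0)=1.491 V=190.592

span = t_max - t_min = 3.96 - 0.5 = 3.460
L(2,0) = 182, L_eff = 182/255 = 0.713725
t(2,0) = 3.96 - 3.460·0.713725 = 1.491
Σt over all 9·10 pixels = 35157/170 ≈ 206.8058824
V = pitch²·Σt = 0.96²·35157/170 = 190.592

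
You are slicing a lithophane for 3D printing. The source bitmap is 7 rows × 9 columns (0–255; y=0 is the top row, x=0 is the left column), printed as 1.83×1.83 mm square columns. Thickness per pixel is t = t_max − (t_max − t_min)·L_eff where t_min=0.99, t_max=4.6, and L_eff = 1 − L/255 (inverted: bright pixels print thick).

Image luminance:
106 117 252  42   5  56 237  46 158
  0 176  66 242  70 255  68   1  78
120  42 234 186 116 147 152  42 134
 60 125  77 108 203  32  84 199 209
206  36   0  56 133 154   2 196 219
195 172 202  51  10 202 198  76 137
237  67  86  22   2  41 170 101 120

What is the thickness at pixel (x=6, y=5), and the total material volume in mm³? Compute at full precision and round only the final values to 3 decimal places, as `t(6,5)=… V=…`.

span = t_max - t_min = 4.6 - 0.99 = 3.610
L(6,5) = 198, L_eff = 1 - 198/255 = 0.223529 (inverted)
t(6,5) = 4.6 - 3.610·0.223529 = 3.793
Σt over all 7·9 pixels = 4238731/25500 ≈ 166.2247451
V = pitch²·Σt = 1.83²·4238731/25500 = 556.670

t(6,5)=3.793 V=556.670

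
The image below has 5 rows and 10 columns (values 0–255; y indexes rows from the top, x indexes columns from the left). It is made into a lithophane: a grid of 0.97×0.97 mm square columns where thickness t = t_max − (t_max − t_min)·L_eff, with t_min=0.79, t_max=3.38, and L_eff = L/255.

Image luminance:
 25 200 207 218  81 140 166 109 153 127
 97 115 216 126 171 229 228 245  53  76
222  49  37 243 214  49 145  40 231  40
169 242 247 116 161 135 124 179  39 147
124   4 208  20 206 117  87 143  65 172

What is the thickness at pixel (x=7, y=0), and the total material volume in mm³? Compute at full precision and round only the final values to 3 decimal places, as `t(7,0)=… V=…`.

span = t_max - t_min = 3.38 - 0.79 = 2.590
L(7,0) = 109, L_eff = 109/255 = 0.427451
t(7,0) = 3.38 - 2.590·0.427451 = 2.273
Σt over all 5·10 pixels = 835879/8500 ≈ 98.3387059
V = pitch²·Σt = 0.97²·835879/8500 = 92.527

t(7,0)=2.273 V=92.527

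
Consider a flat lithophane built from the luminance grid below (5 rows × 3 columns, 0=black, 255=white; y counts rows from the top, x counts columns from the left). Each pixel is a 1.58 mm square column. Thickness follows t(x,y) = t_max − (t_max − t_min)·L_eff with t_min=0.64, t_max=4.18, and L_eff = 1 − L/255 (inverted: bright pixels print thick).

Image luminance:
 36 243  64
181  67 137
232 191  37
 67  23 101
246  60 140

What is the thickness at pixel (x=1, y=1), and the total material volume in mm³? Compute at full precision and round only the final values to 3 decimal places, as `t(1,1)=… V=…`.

span = t_max - t_min = 4.18 - 0.64 = 3.540
L(1,1) = 67, L_eff = 1 - 67/255 = 0.737255 (inverted)
t(1,1) = 4.18 - 3.540·0.737255 = 1.570
Σt over all 5·3 pixels = 5939/170 ≈ 34.9352941
V = pitch²·Σt = 1.58²·5939/170 = 87.212

t(1,1)=1.570 V=87.212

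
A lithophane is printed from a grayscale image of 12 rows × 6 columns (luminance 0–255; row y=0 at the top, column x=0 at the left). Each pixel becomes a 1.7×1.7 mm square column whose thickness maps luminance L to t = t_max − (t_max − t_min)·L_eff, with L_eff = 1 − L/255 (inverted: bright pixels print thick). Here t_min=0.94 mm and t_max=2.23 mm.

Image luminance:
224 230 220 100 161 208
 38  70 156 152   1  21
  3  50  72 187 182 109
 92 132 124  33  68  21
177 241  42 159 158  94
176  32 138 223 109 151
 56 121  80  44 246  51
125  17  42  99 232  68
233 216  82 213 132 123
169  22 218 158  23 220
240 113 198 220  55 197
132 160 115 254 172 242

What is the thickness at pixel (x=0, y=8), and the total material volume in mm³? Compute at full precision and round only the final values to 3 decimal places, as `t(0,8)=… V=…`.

span = t_max - t_min = 2.23 - 0.94 = 1.290
L(0,8) = 233, L_eff = 1 - 233/255 = 0.086275 (inverted)
t(0,8) = 2.23 - 1.290·0.086275 = 2.119
Σt over all 12·6 pixels = 490643/4250 ≈ 115.4454118
V = pitch²·Σt = 1.7²·490643/4250 = 333.637

t(0,8)=2.119 V=333.637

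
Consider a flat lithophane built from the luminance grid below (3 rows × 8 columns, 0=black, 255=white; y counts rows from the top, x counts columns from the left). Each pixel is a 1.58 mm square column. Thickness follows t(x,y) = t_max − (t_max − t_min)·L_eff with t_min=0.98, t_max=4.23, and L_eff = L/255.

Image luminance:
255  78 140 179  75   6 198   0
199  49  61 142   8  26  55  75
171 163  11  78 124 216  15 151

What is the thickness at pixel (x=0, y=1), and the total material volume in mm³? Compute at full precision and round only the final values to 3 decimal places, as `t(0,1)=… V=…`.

span = t_max - t_min = 4.23 - 0.98 = 3.250
L(0,1) = 199, L_eff = 199/255 = 0.780392
t(0,1) = 4.23 - 3.250·0.780392 = 1.694
Σt over all 3·8 pixels = 118959/1700 ≈ 69.9758824
V = pitch²·Σt = 1.58²·118959/1700 = 174.688

t(0,1)=1.694 V=174.688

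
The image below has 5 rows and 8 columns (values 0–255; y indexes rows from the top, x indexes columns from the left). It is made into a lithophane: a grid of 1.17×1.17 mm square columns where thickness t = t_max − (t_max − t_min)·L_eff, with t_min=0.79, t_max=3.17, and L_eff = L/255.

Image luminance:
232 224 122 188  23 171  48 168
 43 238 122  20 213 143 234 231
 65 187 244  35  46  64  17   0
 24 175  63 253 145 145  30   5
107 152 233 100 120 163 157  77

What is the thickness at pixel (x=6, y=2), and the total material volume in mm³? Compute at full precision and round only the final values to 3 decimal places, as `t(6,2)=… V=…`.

span = t_max - t_min = 3.17 - 0.79 = 2.380
L(6,2) = 17, L_eff = 17/255 = 0.066667
t(6,2) = 3.17 - 2.380·0.066667 = 3.011
Σt over all 5·8 pixels = 59911/750 ≈ 79.8813333
V = pitch²·Σt = 1.17²·59911/750 = 109.350

t(6,2)=3.011 V=109.350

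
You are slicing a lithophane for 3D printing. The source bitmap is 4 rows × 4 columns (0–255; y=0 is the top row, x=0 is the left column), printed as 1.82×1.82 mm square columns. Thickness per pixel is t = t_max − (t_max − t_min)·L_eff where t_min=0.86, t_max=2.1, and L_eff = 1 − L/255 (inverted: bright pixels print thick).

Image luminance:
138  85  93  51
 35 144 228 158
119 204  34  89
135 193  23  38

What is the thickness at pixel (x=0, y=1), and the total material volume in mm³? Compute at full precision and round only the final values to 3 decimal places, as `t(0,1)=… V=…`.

t(0,1)=1.030 V=74.040

span = t_max - t_min = 2.1 - 0.86 = 1.240
L(0,1) = 35, L_eff = 1 - 35/255 = 0.862745 (inverted)
t(0,1) = 2.1 - 1.240·0.862745 = 1.030
Σt over all 4·4 pixels = 47499/2125 ≈ 22.3524706
V = pitch²·Σt = 1.82²·47499/2125 = 74.040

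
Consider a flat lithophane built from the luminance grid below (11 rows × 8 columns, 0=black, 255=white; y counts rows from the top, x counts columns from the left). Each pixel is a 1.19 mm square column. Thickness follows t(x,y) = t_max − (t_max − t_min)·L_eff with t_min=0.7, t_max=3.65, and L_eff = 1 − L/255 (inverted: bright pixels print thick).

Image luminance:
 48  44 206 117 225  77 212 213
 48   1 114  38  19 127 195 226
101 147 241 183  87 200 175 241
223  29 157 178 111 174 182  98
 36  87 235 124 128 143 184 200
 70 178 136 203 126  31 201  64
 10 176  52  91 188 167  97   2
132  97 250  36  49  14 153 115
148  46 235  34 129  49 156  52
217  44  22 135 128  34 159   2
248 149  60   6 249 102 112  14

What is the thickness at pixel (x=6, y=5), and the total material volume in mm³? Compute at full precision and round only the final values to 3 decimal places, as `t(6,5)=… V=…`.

span = t_max - t_min = 3.65 - 0.7 = 2.950
L(6,5) = 201, L_eff = 1 - 201/255 = 0.211765 (inverted)
t(6,5) = 3.65 - 2.950·0.211765 = 3.025
Σt over all 11·8 pixels = 473969/2550 ≈ 185.8701961
V = pitch²·Σt = 1.19²·473969/2550 = 263.211

t(6,5)=3.025 V=263.211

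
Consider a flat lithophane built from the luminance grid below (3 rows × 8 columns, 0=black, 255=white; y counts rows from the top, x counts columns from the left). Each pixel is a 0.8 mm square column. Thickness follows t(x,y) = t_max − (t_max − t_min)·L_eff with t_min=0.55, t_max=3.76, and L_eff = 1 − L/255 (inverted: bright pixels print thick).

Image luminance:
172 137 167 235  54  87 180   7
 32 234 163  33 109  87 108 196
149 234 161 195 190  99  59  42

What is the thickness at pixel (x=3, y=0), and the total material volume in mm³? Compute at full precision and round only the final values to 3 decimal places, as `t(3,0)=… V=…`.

t(3,0)=3.508 V=33.665

span = t_max - t_min = 3.76 - 0.55 = 3.210
L(3,0) = 235, L_eff = 1 - 235/255 = 0.078431 (inverted)
t(3,0) = 3.76 - 3.210·0.078431 = 3.508
Σt over all 3·8 pixels = 44711/850 ≈ 52.6011765
V = pitch²·Σt = 0.8²·44711/850 = 33.665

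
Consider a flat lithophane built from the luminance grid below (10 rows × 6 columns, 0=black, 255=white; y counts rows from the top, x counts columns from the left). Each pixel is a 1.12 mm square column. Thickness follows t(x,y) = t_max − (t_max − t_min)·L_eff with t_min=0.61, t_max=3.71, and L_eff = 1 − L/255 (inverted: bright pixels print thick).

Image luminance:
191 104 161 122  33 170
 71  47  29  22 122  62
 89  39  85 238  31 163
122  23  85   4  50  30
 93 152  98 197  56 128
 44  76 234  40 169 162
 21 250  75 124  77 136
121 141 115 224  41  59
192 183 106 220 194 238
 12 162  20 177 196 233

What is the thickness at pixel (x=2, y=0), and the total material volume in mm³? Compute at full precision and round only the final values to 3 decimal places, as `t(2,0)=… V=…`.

span = t_max - t_min = 3.71 - 0.61 = 3.100
L(2,0) = 161, L_eff = 1 - 161/255 = 0.368627 (inverted)
t(2,0) = 3.71 - 3.100·0.368627 = 2.567
Σt over all 10·6 pixels = 305959/2550 ≈ 119.9839216
V = pitch²·Σt = 1.12²·305959/2550 = 150.508

t(2,0)=2.567 V=150.508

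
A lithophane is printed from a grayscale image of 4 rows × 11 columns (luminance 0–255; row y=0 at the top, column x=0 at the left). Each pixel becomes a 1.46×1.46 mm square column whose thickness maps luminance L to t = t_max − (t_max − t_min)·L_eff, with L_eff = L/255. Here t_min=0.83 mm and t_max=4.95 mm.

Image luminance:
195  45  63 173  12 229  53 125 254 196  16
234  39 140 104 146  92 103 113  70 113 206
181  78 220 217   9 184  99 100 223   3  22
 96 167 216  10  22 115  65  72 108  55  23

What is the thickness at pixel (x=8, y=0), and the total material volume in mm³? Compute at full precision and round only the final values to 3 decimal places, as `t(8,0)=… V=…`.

t(8,0)=0.846 V=291.856

span = t_max - t_min = 4.95 - 0.83 = 4.120
L(8,0) = 254, L_eff = 254/255 = 0.996078
t(8,0) = 4.95 - 4.120·0.996078 = 0.846
Σt over all 4·11 pixels = 872857/6375 ≈ 136.9187451
V = pitch²·Σt = 1.46²·872857/6375 = 291.856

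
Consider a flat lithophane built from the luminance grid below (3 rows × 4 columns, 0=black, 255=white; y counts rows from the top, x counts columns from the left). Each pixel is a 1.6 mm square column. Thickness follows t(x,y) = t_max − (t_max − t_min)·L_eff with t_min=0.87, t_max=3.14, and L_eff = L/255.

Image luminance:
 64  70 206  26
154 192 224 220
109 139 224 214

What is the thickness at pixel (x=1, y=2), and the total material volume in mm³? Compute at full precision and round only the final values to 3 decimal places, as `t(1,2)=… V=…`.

t(1,2)=1.903 V=54.483

span = t_max - t_min = 3.14 - 0.87 = 2.270
L(1,2) = 139, L_eff = 139/255 = 0.545098
t(1,2) = 3.14 - 2.270·0.545098 = 1.903
Σt over all 3·4 pixels = 90451/4250 ≈ 21.2825882
V = pitch²·Σt = 1.6²·90451/4250 = 54.483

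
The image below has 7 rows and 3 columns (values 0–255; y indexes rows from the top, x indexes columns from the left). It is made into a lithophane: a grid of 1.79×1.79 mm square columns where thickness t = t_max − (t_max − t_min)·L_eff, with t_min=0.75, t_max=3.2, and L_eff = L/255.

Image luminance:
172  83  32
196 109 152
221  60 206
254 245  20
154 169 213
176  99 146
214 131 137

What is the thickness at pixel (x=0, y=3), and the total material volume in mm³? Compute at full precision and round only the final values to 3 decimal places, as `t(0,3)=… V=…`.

t(0,3)=0.760 V=117.144

span = t_max - t_min = 3.2 - 0.75 = 2.450
L(0,3) = 254, L_eff = 254/255 = 0.996078
t(0,3) = 3.2 - 2.450·0.996078 = 0.760
Σt over all 7·3 pixels = 62153/1700 ≈ 36.5605882
V = pitch²·Σt = 1.79²·62153/1700 = 117.144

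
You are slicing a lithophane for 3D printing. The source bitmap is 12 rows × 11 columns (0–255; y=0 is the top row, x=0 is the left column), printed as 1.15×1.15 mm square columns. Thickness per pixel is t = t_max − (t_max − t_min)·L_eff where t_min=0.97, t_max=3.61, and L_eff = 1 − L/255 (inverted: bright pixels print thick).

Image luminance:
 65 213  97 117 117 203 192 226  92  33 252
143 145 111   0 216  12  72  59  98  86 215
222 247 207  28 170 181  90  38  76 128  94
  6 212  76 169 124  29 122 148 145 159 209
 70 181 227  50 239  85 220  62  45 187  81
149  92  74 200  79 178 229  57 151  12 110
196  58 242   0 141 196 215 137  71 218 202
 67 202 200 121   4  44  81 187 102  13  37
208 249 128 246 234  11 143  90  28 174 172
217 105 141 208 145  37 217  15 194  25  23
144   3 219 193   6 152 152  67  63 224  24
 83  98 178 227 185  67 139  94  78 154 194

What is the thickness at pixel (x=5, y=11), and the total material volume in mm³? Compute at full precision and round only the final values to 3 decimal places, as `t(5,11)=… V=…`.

span = t_max - t_min = 3.61 - 0.97 = 2.640
L(5,11) = 67, L_eff = 1 - 67/255 = 0.737255 (inverted)
t(5,11) = 3.61 - 2.640·0.737255 = 1.664
Σt over all 12·11 pixels = 128821/425 ≈ 303.1082353
V = pitch²·Σt = 1.15²·128821/425 = 400.861

t(5,11)=1.664 V=400.861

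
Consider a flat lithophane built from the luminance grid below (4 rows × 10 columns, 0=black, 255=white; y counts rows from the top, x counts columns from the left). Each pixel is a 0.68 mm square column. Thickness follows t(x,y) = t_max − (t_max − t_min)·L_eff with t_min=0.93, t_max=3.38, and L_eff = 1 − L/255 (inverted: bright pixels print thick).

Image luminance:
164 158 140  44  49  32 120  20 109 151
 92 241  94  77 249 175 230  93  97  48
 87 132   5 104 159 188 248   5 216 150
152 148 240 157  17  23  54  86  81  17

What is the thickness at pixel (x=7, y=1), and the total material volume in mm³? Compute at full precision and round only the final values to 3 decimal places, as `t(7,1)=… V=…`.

span = t_max - t_min = 3.38 - 0.93 = 2.450
L(7,1) = 93, L_eff = 1 - 93/255 = 0.635294 (inverted)
t(7,1) = 3.38 - 2.450·0.635294 = 1.824
Σt over all 4·10 pixels = 104417/1275 ≈ 81.8956863
V = pitch²·Σt = 0.68²·104417/1275 = 37.869

t(7,1)=1.824 V=37.869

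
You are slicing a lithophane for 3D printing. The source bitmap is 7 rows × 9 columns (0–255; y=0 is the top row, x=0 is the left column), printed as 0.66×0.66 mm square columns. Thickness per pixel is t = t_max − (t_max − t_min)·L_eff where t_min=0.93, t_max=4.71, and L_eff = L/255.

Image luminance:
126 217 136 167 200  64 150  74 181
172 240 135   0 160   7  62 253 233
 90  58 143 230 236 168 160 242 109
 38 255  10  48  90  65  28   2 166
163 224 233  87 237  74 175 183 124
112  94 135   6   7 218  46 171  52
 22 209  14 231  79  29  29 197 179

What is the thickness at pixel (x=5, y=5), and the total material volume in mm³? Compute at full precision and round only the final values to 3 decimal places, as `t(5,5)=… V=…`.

t(5,5)=1.478 V=77.308

span = t_max - t_min = 4.71 - 0.93 = 3.780
L(5,5) = 218, L_eff = 218/255 = 0.854902
t(5,5) = 4.71 - 3.780·0.854902 = 1.478
Σt over all 7·9 pixels = 301707/1700 ≈ 177.4747059
V = pitch²·Σt = 0.66²·301707/1700 = 77.308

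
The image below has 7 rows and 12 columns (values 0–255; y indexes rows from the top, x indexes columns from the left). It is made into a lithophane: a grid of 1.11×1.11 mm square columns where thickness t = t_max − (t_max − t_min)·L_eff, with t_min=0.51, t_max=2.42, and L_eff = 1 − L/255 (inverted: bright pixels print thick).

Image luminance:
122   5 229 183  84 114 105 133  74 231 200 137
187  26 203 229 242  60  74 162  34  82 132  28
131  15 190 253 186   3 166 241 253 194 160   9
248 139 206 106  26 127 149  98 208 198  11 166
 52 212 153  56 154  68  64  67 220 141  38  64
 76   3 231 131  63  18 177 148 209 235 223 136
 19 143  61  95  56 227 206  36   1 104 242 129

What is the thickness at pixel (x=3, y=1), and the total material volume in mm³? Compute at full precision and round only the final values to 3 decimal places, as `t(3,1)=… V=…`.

span = t_max - t_min = 2.42 - 0.51 = 1.910
L(3,1) = 229, L_eff = 1 - 229/255 = 0.101961 (inverted)
t(3,1) = 2.42 - 1.910·0.101961 = 2.225
Σt over all 7·12 pixels = 3158467/25500 ≈ 123.8614510
V = pitch²·Σt = 1.11²·3158467/25500 = 152.610

t(3,1)=2.225 V=152.610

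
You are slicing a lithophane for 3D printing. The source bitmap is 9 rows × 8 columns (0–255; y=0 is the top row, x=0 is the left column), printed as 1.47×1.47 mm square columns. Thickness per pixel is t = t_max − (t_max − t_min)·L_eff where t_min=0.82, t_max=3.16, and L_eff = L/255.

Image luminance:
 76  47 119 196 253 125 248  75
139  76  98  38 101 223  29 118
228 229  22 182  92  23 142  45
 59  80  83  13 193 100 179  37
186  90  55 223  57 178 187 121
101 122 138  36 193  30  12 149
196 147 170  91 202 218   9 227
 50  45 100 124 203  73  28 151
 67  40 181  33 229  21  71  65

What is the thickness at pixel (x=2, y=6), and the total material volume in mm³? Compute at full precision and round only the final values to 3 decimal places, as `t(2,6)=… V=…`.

t(2,6)=1.600 V=327.321

span = t_max - t_min = 3.16 - 0.82 = 2.340
L(2,6) = 170, L_eff = 170/255 = 0.666667
t(2,6) = 3.16 - 2.340·0.666667 = 1.600
Σt over all 9·8 pixels = 643767/4250 ≈ 151.4745882
V = pitch²·Σt = 1.47²·643767/4250 = 327.321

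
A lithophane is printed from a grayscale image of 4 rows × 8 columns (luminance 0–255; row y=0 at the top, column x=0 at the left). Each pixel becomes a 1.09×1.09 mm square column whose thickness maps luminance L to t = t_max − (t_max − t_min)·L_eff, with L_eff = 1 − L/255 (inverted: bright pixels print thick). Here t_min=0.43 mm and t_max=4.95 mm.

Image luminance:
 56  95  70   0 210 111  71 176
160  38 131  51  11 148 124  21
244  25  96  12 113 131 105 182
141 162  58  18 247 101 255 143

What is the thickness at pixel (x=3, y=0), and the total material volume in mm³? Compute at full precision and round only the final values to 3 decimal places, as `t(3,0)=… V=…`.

span = t_max - t_min = 4.95 - 0.43 = 4.520
L(3,0) = 0, L_eff = 1 - 0/255 = 1.000000 (inverted)
t(3,0) = 4.95 - 4.520·1.000000 = 0.430
Σt over all 4·8 pixels = 483898/6375 ≈ 75.9055686
V = pitch²·Σt = 1.09²·483898/6375 = 90.183

t(3,0)=0.430 V=90.183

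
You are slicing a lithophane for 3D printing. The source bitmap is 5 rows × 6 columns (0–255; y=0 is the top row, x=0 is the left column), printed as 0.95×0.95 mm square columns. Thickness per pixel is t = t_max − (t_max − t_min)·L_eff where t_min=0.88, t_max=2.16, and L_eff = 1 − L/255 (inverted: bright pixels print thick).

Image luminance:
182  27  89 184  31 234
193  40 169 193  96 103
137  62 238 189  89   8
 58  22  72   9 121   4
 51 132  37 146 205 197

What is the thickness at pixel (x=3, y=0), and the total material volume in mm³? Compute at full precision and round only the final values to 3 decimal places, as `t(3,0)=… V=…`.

span = t_max - t_min = 2.16 - 0.88 = 1.280
L(3,0) = 184, L_eff = 1 - 184/255 = 0.278431 (inverted)
t(3,0) = 2.16 - 1.280·0.278431 = 1.804
Σt over all 5·6 pixels = 91492/2125 ≈ 43.0550588
V = pitch²·Σt = 0.95²·91492/2125 = 38.857

t(3,0)=1.804 V=38.857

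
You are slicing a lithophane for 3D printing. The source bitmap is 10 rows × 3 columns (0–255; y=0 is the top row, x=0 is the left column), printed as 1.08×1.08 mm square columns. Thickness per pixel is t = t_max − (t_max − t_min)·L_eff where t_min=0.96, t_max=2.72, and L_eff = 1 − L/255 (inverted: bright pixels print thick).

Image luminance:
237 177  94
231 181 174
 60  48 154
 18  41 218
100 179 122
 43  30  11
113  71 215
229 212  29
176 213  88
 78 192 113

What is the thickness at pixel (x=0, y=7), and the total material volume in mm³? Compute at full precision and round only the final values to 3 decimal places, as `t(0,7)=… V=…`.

t(0,7)=2.541 V=64.562

span = t_max - t_min = 2.72 - 0.96 = 1.760
L(0,7) = 229, L_eff = 1 - 229/255 = 0.101961 (inverted)
t(0,7) = 2.72 - 1.760·0.101961 = 2.541
Σt over all 10·3 pixels = 352868/6375 ≈ 55.3518431
V = pitch²·Σt = 1.08²·352868/6375 = 64.562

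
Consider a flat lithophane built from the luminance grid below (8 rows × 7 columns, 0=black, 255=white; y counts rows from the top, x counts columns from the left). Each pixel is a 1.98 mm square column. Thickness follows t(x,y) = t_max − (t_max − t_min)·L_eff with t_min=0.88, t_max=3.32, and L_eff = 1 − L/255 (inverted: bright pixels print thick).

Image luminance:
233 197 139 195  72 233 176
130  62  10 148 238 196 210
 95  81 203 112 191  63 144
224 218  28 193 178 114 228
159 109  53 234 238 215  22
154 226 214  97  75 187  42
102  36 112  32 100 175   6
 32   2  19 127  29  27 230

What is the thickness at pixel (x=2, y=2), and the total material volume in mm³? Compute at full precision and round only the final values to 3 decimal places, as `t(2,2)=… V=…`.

t(2,2)=2.822 V=469.479

span = t_max - t_min = 3.32 - 0.88 = 2.440
L(2,2) = 203, L_eff = 1 - 203/255 = 0.203922 (inverted)
t(2,2) = 3.32 - 2.440·0.203922 = 2.822
Σt over all 8·7 pixels = 10179/85 ≈ 119.7529412
V = pitch²·Σt = 1.98²·10179/85 = 469.479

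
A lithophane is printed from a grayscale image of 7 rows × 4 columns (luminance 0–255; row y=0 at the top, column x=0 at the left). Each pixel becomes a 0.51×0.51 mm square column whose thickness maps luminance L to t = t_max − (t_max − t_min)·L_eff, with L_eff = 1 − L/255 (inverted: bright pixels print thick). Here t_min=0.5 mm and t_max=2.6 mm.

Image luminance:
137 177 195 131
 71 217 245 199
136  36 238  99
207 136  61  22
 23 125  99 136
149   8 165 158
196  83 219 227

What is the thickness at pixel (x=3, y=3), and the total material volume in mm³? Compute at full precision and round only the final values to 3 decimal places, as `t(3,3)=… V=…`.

span = t_max - t_min = 2.6 - 0.5 = 2.100
L(3,3) = 22, L_eff = 1 - 22/255 = 0.913725 (inverted)
t(3,3) = 2.6 - 2.100·0.913725 = 0.681
Σt over all 7·4 pixels = 7833/170 ≈ 46.0764706
V = pitch²·Σt = 0.51²·7833/170 = 11.984

t(3,3)=0.681 V=11.984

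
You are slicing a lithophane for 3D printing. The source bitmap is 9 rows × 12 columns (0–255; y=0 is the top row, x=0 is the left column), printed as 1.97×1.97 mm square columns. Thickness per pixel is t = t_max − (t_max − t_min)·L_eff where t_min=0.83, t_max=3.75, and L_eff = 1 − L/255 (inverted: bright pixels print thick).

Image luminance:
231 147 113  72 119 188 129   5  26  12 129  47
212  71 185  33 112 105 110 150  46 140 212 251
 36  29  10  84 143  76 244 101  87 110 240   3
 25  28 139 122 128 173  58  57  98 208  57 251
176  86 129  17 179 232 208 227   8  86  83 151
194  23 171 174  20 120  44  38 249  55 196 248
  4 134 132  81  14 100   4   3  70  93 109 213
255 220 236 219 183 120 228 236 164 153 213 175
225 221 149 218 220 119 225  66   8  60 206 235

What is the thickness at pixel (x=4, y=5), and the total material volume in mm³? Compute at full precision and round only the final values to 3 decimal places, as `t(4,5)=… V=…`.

span = t_max - t_min = 3.75 - 0.83 = 2.920
L(4,5) = 20, L_eff = 1 - 20/255 = 0.921569 (inverted)
t(4,5) = 3.75 - 2.920·0.921569 = 1.059
Σt over all 9·12 pixels = 1577176/6375 ≈ 247.4001569
V = pitch²·Σt = 1.97²·1577176/6375 = 960.135

t(4,5)=1.059 V=960.135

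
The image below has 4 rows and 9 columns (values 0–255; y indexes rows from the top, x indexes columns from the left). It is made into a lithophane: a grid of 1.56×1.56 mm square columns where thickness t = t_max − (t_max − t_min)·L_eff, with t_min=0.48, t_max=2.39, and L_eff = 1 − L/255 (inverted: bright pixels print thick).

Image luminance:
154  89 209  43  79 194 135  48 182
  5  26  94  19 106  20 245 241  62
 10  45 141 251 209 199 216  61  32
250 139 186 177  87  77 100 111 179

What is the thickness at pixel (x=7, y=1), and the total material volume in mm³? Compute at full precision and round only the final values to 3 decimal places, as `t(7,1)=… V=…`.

span = t_max - t_min = 2.39 - 0.48 = 1.910
L(7,1) = 241, L_eff = 1 - 241/255 = 0.054902 (inverted)
t(7,1) = 2.39 - 1.910·0.054902 = 2.285
Σt over all 4·9 pixels = 1285051/25500 ≈ 50.3941569
V = pitch²·Σt = 1.56²·1285051/25500 = 122.639

t(7,1)=2.285 V=122.639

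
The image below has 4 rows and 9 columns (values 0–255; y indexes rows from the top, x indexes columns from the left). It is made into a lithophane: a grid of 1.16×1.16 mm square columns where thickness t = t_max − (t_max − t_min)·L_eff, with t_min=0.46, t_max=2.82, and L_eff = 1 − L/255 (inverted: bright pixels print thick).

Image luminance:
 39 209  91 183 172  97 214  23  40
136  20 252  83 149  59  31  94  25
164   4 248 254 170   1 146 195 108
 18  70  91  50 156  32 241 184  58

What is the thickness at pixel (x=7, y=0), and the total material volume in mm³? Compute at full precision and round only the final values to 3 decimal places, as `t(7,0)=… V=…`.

t(7,0)=0.673 V=73.429

span = t_max - t_min = 2.82 - 0.46 = 2.360
L(7,0) = 23, L_eff = 1 - 23/255 = 0.909804 (inverted)
t(7,0) = 2.82 - 2.360·0.909804 = 0.673
Σt over all 4·9 pixels = 115961/2125 ≈ 54.5698824
V = pitch²·Σt = 1.16²·115961/2125 = 73.429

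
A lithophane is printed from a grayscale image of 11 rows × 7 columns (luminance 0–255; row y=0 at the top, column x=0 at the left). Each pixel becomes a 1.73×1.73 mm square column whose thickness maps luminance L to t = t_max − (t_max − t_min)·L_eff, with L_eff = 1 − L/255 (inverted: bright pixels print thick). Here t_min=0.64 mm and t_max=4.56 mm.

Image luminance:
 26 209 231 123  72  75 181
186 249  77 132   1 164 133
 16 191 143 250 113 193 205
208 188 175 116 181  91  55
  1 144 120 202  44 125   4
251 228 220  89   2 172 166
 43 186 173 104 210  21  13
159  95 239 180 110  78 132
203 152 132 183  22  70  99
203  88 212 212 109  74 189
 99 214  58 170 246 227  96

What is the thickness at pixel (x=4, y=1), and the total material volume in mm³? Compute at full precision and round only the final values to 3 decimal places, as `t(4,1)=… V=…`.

t(4,1)=0.655 V=633.018

span = t_max - t_min = 4.56 - 0.64 = 3.920
L(4,1) = 1, L_eff = 1 - 1/255 = 0.996078 (inverted)
t(4,1) = 4.56 - 3.920·0.996078 = 0.655
Σt over all 11·7 pixels = 1348354/6375 ≈ 211.5065098
V = pitch²·Σt = 1.73²·1348354/6375 = 633.018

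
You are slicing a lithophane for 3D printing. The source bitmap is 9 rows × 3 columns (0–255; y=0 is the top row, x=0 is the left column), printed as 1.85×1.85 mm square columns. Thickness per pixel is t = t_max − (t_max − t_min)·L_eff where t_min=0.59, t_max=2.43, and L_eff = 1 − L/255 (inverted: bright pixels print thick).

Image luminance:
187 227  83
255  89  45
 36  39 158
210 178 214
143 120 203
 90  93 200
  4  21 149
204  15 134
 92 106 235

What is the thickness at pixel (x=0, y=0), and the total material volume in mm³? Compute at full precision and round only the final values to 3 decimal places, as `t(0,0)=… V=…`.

t(0,0)=1.939 V=141.696

span = t_max - t_min = 2.43 - 0.59 = 1.840
L(0,0) = 187, L_eff = 1 - 187/255 = 0.266667 (inverted)
t(0,0) = 2.43 - 1.840·0.266667 = 1.939
Σt over all 9·3 pixels = 211147/5100 ≈ 41.4013725
V = pitch²·Σt = 1.85²·211147/5100 = 141.696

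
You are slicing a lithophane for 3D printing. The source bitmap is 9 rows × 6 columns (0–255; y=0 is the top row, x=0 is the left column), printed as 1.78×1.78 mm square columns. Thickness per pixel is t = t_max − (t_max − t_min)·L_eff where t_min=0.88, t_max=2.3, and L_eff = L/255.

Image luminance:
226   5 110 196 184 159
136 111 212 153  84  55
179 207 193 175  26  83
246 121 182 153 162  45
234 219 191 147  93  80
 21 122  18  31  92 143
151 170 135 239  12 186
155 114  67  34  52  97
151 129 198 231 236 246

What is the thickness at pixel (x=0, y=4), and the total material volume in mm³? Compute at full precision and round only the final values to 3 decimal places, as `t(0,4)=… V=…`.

t(0,4)=0.997 V=263.005

span = t_max - t_min = 2.3 - 0.88 = 1.420
L(0,4) = 234, L_eff = 234/255 = 0.917647
t(0,4) = 2.3 - 1.420·0.917647 = 0.997
Σt over all 9·6 pixels = 1058363/12750 ≈ 83.0088627
V = pitch²·Σt = 1.78²·1058363/12750 = 263.005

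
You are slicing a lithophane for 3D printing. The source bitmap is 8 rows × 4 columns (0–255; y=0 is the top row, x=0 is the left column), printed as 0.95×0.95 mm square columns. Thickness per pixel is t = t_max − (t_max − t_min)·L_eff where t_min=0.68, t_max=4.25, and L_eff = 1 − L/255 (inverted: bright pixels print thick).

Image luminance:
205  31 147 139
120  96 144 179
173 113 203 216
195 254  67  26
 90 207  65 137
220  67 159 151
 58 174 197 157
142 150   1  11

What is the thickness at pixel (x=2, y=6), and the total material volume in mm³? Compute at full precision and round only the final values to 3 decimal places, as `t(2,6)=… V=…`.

span = t_max - t_min = 4.25 - 0.68 = 3.570
L(2,6) = 197, L_eff = 1 - 197/255 = 0.227451 (inverted)
t(2,6) = 4.25 - 3.570·0.227451 = 3.438
Σt over all 8·4 pixels = 81.876
V = pitch²·Σt = 0.95²·81.876 = 73.893

t(2,6)=3.438 V=73.893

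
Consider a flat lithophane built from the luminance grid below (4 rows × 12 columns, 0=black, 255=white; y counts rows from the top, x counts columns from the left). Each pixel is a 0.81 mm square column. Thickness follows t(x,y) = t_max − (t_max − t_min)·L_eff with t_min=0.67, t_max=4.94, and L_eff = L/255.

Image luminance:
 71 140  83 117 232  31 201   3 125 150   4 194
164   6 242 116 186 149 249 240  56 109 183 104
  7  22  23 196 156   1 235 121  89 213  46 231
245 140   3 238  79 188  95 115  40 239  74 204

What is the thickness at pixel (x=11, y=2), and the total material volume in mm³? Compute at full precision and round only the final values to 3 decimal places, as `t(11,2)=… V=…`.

t(11,2)=1.072 V=87.953

span = t_max - t_min = 4.94 - 0.67 = 4.270
L(11,2) = 231, L_eff = 231/255 = 0.905882
t(11,2) = 4.94 - 4.270·0.905882 = 1.072
Σt over all 4·12 pixels = 27347/204 ≈ 134.0539216
V = pitch²·Σt = 0.81²·27347/204 = 87.953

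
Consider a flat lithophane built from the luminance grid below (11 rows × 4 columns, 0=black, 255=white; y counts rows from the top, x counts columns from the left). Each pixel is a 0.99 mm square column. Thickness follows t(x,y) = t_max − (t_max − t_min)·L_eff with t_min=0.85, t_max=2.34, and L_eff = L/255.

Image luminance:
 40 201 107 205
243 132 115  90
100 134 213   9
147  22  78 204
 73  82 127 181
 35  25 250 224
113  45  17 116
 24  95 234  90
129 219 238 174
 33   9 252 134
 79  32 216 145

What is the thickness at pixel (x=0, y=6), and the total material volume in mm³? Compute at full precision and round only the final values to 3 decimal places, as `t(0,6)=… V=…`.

t(0,6)=1.680 V=69.809

span = t_max - t_min = 2.34 - 0.85 = 1.490
L(0,6) = 113, L_eff = 113/255 = 0.443137
t(0,6) = 2.34 - 1.490·0.443137 = 1.680
Σt over all 11·4 pixels = 1816261/25500 ≈ 71.2259216
V = pitch²·Σt = 0.99²·1816261/25500 = 69.809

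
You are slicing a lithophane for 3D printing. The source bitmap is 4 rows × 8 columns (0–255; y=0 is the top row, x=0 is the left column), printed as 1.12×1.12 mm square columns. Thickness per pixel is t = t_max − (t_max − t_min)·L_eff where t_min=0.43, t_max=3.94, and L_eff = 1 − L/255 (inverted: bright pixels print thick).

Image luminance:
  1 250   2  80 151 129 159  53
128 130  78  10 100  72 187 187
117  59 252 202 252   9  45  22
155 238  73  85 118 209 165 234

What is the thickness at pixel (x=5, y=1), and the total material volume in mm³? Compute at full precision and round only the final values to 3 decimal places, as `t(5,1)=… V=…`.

span = t_max - t_min = 3.94 - 0.43 = 3.510
L(5,1) = 72, L_eff = 1 - 72/255 = 0.717647 (inverted)
t(5,1) = 3.94 - 3.510·0.717647 = 1.421
Σt over all 4·8 pixels = 144836/2125 ≈ 68.1581176
V = pitch²·Σt = 1.12²·144836/2125 = 85.498

t(5,1)=1.421 V=85.498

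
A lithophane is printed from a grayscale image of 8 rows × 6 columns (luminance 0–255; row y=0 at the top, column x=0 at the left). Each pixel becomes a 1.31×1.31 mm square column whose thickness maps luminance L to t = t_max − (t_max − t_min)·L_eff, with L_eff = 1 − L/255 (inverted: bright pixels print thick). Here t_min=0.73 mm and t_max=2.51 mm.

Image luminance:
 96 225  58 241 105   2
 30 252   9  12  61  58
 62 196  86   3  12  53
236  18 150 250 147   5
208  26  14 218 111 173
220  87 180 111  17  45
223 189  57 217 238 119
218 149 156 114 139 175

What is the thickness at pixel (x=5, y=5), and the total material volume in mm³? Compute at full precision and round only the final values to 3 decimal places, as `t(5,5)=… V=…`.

span = t_max - t_min = 2.51 - 0.73 = 1.780
L(5,5) = 45, L_eff = 1 - 45/255 = 0.823529 (inverted)
t(5,5) = 2.51 - 1.780·0.823529 = 1.044
Σt over all 8·6 pixels = 960379/12750 ≈ 75.3238431
V = pitch²·Σt = 1.31²·960379/12750 = 129.263

t(5,5)=1.044 V=129.263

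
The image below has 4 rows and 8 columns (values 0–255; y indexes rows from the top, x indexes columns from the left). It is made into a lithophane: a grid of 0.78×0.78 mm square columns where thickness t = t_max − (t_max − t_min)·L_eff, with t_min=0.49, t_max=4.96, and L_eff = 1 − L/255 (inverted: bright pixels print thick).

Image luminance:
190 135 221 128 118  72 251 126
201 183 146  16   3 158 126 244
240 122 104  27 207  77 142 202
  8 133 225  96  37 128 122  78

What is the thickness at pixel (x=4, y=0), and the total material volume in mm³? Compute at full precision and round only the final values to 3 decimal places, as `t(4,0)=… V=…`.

t(4,0)=2.558 V=55.036

span = t_max - t_min = 4.96 - 0.49 = 4.470
L(4,0) = 118, L_eff = 1 - 118/255 = 0.537255 (inverted)
t(4,0) = 4.96 - 4.470·0.537255 = 2.558
Σt over all 4·8 pixels = 384457/4250 ≈ 90.4604706
V = pitch²·Σt = 0.78²·384457/4250 = 55.036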